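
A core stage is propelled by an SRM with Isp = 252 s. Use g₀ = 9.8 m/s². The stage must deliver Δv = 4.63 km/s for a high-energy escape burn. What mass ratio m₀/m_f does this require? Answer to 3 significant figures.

mass ratio ≈ 6.52

v_e = Isp · g₀ = 252 × 9.8 = 2469.6 m/s.
m₀/m_f = exp(Δv / v_e) = exp(4630 / 2469.6) = exp(1.8748) = 6.5195.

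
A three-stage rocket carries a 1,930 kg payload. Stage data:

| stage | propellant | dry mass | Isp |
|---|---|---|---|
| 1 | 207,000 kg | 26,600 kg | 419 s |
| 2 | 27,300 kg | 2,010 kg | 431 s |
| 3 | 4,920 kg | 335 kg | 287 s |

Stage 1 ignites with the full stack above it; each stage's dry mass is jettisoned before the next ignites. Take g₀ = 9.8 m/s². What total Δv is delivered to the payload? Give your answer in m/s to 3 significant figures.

Δv ≈ 15000 m/s

Ignition mass of stage 1 = 207,000+26,600 + 27,300+2,010 + 4,920+335 + 1,930 = 270,095 kg.
Stage 1: m₀ = 270,095 kg, m_f = 270,095 − 207,000 = 63,095 kg; Δv = 419×9.8×ln(4.281) = 4106.2×1.4541 ≈ 5971 m/s.
Stage 2: m₀ = 36,495 kg, m_f = 36,495 − 27,300 = 9,195 kg; Δv = 431×9.8×ln(3.969) = 4223.8×1.3785 ≈ 5823 m/s.
Stage 3: m₀ = 7,185 kg, m_f = 7,185 − 4,920 = 2,265 kg; Δv = 287×9.8×ln(3.172) = 2812.6×1.1544 ≈ 3247 m/s.
Total Δv = 5971 + 5823 + 3247 = 15041 m/s.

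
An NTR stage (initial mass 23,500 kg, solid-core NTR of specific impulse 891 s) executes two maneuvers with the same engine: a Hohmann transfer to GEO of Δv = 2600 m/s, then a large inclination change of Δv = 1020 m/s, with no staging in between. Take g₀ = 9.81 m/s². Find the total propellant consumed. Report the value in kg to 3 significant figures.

v_e = Isp · g₀ = 891 × 9.81 = 8740.7 m/s.
After the first burn: m = 23500 × exp(−2600/8740.7) = 23500 × 0.74270 = 17,453.5 kg.
After the second burn: m = 17,453.5 × exp(−1020/8740.7) = 17,453.5 × 0.88986 = 15,531.2 kg.
Total propellant = m₀ − m_final = 23500 − 15,531.2 = 7,968.8 kg.

total propellant consumed ≈ 7970 kg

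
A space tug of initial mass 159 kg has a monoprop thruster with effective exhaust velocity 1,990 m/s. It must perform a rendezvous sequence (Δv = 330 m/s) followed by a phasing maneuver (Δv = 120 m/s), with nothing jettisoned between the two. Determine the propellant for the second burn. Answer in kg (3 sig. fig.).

propellant for the second burn ≈ 7.88 kg

After the first burn: m = 159 × exp(−330/1990.0) = 159 × 0.84719 = 134.703 kg.
After the second burn: m = 134.703 × exp(−120/1990.0) = 134.703 × 0.94148 = 126.82 kg.
Second-burn propellant = 134.703 − 126.82 = 7.883 kg.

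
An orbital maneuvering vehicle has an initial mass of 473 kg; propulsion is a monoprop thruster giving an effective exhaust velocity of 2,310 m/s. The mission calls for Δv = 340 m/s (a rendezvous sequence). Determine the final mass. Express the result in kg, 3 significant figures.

By the Tsiolkovsky rocket equation, m₀/m_f = exp(Δv / v_e) = exp(340 / 2310.0) = exp(0.1472) = 1.1586.
m_f = m₀ / 1.1586 = 473 / 1.1586 = 408.251 kg.

final mass ≈ 408 kg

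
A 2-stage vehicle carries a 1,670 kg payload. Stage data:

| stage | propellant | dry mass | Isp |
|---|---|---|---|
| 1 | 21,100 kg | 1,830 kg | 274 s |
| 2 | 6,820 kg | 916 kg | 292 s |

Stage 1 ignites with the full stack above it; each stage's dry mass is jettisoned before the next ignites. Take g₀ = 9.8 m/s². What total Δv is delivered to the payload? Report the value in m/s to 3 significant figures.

Ignition mass of stage 1 = 21,100+1,830 + 6,820+916 + 1,670 = 32,336 kg.
Stage 1: m₀ = 32,336 kg, m_f = 32,336 − 21,100 = 11,236 kg; Δv = 274×9.8×ln(2.878) = 2685.2×1.0571 ≈ 2838 m/s.
Stage 2: m₀ = 9,406 kg, m_f = 9,406 − 6,820 = 2,586 kg; Δv = 292×9.8×ln(3.637) = 2861.6×1.2912 ≈ 3695 m/s.
Total Δv = 2838 + 3695 = 6533 m/s.

Δv ≈ 6530 m/s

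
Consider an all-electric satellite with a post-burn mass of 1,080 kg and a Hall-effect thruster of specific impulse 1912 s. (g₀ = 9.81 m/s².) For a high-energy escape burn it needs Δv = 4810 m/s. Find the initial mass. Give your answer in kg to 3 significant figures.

v_e = Isp · g₀ = 1912 × 9.81 = 18756.7 m/s.
By the Tsiolkovsky rocket equation, m₀/m_f = exp(Δv / v_e) = exp(4810 / 18756.7) = exp(0.2564) = 1.2923.
m₀ = m_f × 1.2923 = 1,080 × 1.2923 = 1,395.68 kg.

initial mass ≈ 1400 kg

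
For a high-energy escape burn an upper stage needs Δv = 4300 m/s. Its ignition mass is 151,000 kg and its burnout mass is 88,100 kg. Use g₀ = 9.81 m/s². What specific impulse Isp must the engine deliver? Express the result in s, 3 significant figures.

Isp ≈ 814 s

ln(m₀/m_f) = ln(151000/88100) = ln(1.714) = 0.5388.
By the Tsiolkovsky rocket equation, v_e = Δv / ln(m₀/m_f) = 4300 / 0.5388 = 7980.6 m/s.
Isp = v_e / g₀ = 7980.6 / 9.81 = 813.5 s.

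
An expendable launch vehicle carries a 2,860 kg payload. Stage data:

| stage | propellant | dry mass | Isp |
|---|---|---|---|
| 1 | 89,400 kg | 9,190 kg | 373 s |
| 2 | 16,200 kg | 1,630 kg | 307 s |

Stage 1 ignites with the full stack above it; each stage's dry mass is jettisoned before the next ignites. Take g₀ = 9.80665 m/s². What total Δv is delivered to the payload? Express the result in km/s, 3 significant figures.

Ignition mass of stage 1 = 89,400+9,190 + 16,200+1,630 + 2,860 = 119,280 kg.
Stage 1: m₀ = 119,280 kg, m_f = 119,280 − 89,400 = 29,880 kg; Δv = 373×9.80665×ln(3.992) = 3657.9×1.3843 ≈ 5064 m/s.
Stage 2: m₀ = 20,690 kg, m_f = 20,690 − 16,200 = 4,490 kg; Δv = 307×9.80665×ln(4.608) = 3010.6×1.5278 ≈ 4600 m/s.
Total Δv = 5064 + 4600 = 9664 m/s.

Δv ≈ 9.66 km/s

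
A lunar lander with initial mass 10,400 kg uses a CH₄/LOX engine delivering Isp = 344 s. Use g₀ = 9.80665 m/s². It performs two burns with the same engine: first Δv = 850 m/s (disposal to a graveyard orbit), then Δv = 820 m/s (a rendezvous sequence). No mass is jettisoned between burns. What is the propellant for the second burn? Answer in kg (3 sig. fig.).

propellant for the second burn ≈ 1740 kg

v_e = Isp · g₀ = 344 × 9.80665 = 3373.5 m/s.
After the first burn: m = 10400 × exp(−850/3373.5) = 10400 × 0.77727 = 8,083.61 kg.
After the second burn: m = 8,083.61 × exp(−820/3373.5) = 8,083.61 × 0.78422 = 6,339.33 kg.
Second-burn propellant = 8,083.61 − 6,339.33 = 1,744.28 kg.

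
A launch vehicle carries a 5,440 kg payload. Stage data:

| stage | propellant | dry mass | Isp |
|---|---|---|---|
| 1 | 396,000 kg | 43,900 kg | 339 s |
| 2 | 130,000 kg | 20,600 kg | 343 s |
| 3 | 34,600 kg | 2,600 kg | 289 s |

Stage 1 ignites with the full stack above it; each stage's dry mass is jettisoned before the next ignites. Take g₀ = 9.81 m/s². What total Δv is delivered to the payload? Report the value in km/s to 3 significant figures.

Δv ≈ 11.8 km/s

Ignition mass of stage 1 = 396,000+43,900 + 130,000+20,600 + 34,600+2,600 + 5,440 = 633,140 kg.
Stage 1: m₀ = 633,140 kg, m_f = 633,140 − 396,000 = 237,140 kg; Δv = 339×9.81×ln(2.67) = 3325.6×0.9820 ≈ 3266 m/s.
Stage 2: m₀ = 193,240 kg, m_f = 193,240 − 130,000 = 63,240 kg; Δv = 343×9.81×ln(3.056) = 3364.8×1.1170 ≈ 3759 m/s.
Stage 3: m₀ = 42,640 kg, m_f = 42,640 − 34,600 = 8,040 kg; Δv = 289×9.81×ln(5.303) = 2835.1×1.6684 ≈ 4730 m/s.
Total Δv = 3266 + 3759 + 4730 = 11755 m/s.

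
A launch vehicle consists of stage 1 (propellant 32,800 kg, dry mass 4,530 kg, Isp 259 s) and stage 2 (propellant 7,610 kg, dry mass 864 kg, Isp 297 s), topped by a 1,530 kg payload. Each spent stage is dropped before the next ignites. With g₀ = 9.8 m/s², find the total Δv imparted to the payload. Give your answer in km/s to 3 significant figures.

Δv ≈ 7.16 km/s

Ignition mass of stage 1 = 32,800+4,530 + 7,610+864 + 1,530 = 47,334 kg.
Stage 1: m₀ = 47,334 kg, m_f = 47,334 − 32,800 = 14,534 kg; Δv = 259×9.8×ln(3.257) = 2538.2×1.1807 ≈ 2997 m/s.
Stage 2: m₀ = 10,004 kg, m_f = 10,004 − 7,610 = 2,394 kg; Δv = 297×9.8×ln(4.179) = 2910.6×1.4300 ≈ 4162 m/s.
Total Δv = 2997 + 4162 = 7159 m/s.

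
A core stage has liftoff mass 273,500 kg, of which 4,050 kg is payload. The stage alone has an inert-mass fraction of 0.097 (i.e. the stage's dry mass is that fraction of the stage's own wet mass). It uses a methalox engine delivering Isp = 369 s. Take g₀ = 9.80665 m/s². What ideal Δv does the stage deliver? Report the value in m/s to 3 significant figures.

Stage wet mass = m₀ − payload = 273,500 − 4,050 = 269,450 kg.
Stage dry mass = ε × stage wet mass = 0.097 × 269,450 = 26,136.7 kg.
Burnout mass m_f = stage dry + payload = 26,136.7 + 4,050 = 30,186.7 kg.
v_e = Isp · g₀ = 369 × 9.80665 = 3618.7 m/s.
Δv = v_e · ln(273,500/30,186.7) = 3618.7 × ln(9.06) = 3618.7 × 2.2039 ≈ 7975 m/s.

Δv ≈ 7980 m/s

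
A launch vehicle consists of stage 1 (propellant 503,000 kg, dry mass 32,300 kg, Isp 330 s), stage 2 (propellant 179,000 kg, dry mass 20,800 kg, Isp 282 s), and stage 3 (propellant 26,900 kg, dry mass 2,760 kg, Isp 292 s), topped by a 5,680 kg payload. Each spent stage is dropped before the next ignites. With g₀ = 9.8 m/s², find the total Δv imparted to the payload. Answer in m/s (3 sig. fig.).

Ignition mass of stage 1 = 503,000+32,300 + 179,000+20,800 + 26,900+2,760 + 5,680 = 770,440 kg.
Stage 1: m₀ = 770,440 kg, m_f = 770,440 − 503,000 = 267,440 kg; Δv = 330×9.8×ln(2.881) = 3234.0×1.0581 ≈ 3422 m/s.
Stage 2: m₀ = 235,140 kg, m_f = 235,140 − 179,000 = 56,140 kg; Δv = 282×9.8×ln(4.188) = 2763.6×1.4323 ≈ 3958 m/s.
Stage 3: m₀ = 35,340 kg, m_f = 35,340 − 26,900 = 8,440 kg; Δv = 292×9.8×ln(4.187) = 2861.6×1.4320 ≈ 4098 m/s.
Total Δv = 3422 + 3958 + 4098 = 11478 m/s.

Δv ≈ 11500 m/s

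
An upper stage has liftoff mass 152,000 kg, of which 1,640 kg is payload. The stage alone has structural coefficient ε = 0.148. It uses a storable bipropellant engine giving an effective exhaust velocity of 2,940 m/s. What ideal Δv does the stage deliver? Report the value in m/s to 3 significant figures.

Stage wet mass = m₀ − payload = 152,000 − 1,640 = 150,360 kg.
Stage dry mass = ε × stage wet mass = 0.148 × 150,360 = 22,253.3 kg.
Burnout mass m_f = stage dry + payload = 22,253.3 + 1,640 = 23,893.3 kg.
Δv = v_e · ln(152,000/23,893.3) = 2940.0 × ln(6.362) = 2940.0 × 1.8503 ≈ 5440 m/s.

Δv ≈ 5440 m/s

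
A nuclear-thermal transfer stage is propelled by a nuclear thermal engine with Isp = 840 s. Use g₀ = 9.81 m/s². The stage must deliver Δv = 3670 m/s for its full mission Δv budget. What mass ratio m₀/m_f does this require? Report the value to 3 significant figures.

mass ratio ≈ 1.56

v_e = Isp · g₀ = 840 × 9.81 = 8240.4 m/s.
m₀/m_f = exp(Δv / v_e) = exp(3670 / 8240.4) = exp(0.4454) = 1.5611.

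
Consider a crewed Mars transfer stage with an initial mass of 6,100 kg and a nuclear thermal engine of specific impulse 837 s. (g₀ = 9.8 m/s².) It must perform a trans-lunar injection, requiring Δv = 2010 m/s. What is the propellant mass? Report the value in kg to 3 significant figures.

v_e = Isp · g₀ = 837 × 9.8 = 8202.6 m/s.
Using Δv = v_e ln(m₀/m_f): m₀/m_f = exp(Δv / v_e) = exp(2010 / 8202.6) = exp(0.2450) = 1.2777.
m_f = 6,100 / 1.2777 = 4,774.2 kg, so propellant = m₀ − m_f = 6,100 − 4,774.2 = 1,325.8 kg.

propellant mass ≈ 1330 kg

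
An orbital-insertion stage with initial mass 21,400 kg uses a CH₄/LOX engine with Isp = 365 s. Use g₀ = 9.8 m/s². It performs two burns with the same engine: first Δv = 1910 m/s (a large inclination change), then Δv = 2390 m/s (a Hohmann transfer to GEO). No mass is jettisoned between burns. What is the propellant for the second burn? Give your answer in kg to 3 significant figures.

v_e = Isp · g₀ = 365 × 9.8 = 3577.0 m/s.
After the first burn: m = 21400 × exp(−1910/3577.0) = 21400 × 0.58627 = 12,546.2 kg.
After the second burn: m = 12,546.2 × exp(−2390/3577.0) = 12,546.2 × 0.51265 = 6,431.81 kg.
Second-burn propellant = 12,546.2 − 6,431.81 = 6,114.39 kg.

propellant for the second burn ≈ 6110 kg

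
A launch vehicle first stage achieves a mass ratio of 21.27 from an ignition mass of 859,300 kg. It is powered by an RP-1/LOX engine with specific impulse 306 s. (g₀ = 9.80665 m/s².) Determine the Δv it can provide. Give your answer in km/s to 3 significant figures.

Δv ≈ 9.17 km/s

v_e = Isp · g₀ = 306 × 9.80665 = 3000.8 m/s.
Using Δv = v_e ln(m₀/m_f): Δv = v_e · ln(21.27) = 3000.8 × 3.0573 ≈ 9174.4 m/s.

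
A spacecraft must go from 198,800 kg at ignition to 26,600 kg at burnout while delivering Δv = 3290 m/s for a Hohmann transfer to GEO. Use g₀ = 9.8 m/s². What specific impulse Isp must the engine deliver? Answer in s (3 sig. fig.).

ln(m₀/m_f) = ln(198800/26600) = ln(7.474) = 2.0114.
Rocket equation: v_e = Δv / ln(m₀/m_f) = 3290 / 2.0114 = 1635.7 m/s.
Isp = v_e / g₀ = 1635.7 / 9.8 = 166.9 s.

Isp ≈ 167 s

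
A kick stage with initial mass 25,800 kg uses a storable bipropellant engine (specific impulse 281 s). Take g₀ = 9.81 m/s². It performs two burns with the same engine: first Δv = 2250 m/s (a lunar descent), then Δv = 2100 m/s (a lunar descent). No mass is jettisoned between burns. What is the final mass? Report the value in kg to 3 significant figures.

final mass ≈ 5320 kg

v_e = Isp · g₀ = 281 × 9.81 = 2756.6 m/s.
After the first burn: m = 25800 × exp(−2250/2756.6) = 25800 × 0.44210 = 11,406.2 kg.
After the second burn: m = 11,406.2 × exp(−2100/2756.6) = 11,406.2 × 0.46682 = 5,324.64 kg.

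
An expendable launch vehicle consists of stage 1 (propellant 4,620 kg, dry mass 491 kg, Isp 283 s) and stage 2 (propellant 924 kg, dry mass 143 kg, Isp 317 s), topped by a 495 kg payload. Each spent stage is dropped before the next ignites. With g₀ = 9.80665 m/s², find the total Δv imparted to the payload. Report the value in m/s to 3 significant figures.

Ignition mass of stage 1 = 4,620+491 + 924+143 + 495 = 6,673 kg.
Stage 1: m₀ = 6,673 kg, m_f = 6,673 − 4,620 = 2,053 kg; Δv = 283×9.80665×ln(3.25) = 2775.3×1.1788 ≈ 3271 m/s.
Stage 2: m₀ = 1,562 kg, m_f = 1,562 − 924 = 638 kg; Δv = 317×9.80665×ln(2.448) = 3108.7×0.8954 ≈ 2783 m/s.
Total Δv = 3271 + 2783 = 6054 m/s.

Δv ≈ 6050 m/s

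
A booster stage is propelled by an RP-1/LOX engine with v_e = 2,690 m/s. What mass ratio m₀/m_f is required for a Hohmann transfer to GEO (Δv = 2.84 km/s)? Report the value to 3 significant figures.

mass ratio ≈ 2.87

By the Tsiolkovsky rocket equation, m₀/m_f = exp(Δv / v_e) = exp(2840 / 2690.0) = exp(1.0558) = 2.8742.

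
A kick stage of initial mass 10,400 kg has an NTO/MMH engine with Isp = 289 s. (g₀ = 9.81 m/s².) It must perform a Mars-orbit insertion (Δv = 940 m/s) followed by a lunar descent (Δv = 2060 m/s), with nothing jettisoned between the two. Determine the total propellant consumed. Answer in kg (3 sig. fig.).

v_e = Isp · g₀ = 289 × 9.81 = 2835.1 m/s.
After the first burn: m = 10400 × exp(−940/2835.1) = 10400 × 0.71780 = 7,465.12 kg.
After the second burn: m = 7,465.12 × exp(−2060/2835.1) = 7,465.12 × 0.48355 = 3,609.76 kg.
Total propellant = m₀ − m_final = 10400 − 3,609.76 = 6,790.24 kg.

total propellant consumed ≈ 6790 kg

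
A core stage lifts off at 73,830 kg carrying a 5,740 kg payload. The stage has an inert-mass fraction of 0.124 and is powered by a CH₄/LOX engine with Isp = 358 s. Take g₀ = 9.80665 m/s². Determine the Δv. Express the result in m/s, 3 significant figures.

Stage wet mass = m₀ − payload = 73,830 − 5,740 = 68,090 kg.
Stage dry mass = ε × stage wet mass = 0.124 × 68,090 = 8,443.16 kg.
Burnout mass m_f = stage dry + payload = 8,443.16 + 5,740 = 14,183.16 kg.
v_e = Isp · g₀ = 358 × 9.80665 = 3510.8 m/s.
From the ideal rocket equation, Δv = v_e · ln(73,830/14,183.16) = 3510.8 × ln(5.205) = 3510.8 × 1.6497 ≈ 5792 m/s.

Δv ≈ 5790 m/s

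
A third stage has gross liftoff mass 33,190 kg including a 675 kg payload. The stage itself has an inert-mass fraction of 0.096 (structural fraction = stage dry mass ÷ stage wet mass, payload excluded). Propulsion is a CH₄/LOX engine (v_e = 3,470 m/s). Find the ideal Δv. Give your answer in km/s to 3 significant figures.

Δv ≈ 7.52 km/s

Stage wet mass = m₀ − payload = 33,190 − 675 = 32,515 kg.
Stage dry mass = ε × stage wet mass = 0.096 × 32,515 = 3,121.44 kg.
Burnout mass m_f = stage dry + payload = 3,121.44 + 675 = 3,796.44 kg.
By the Tsiolkovsky rocket equation, Δv = v_e · ln(33,190/3,796.44) = 3470.0 × ln(8.742) = 3470.0 × 2.1682 ≈ 7524 m/s.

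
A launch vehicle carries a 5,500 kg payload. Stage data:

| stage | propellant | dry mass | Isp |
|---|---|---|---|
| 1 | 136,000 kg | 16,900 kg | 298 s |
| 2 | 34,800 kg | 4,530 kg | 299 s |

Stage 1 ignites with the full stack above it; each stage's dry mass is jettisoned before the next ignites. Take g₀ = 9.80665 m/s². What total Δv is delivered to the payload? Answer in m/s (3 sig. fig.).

Δv ≈ 7790 m/s

Ignition mass of stage 1 = 136,000+16,900 + 34,800+4,530 + 5,500 = 197,730 kg.
Stage 1: m₀ = 197,730 kg, m_f = 197,730 − 136,000 = 61,730 kg; Δv = 298×9.80665×ln(3.203) = 2922.4×1.1641 ≈ 3402 m/s.
Stage 2: m₀ = 44,830 kg, m_f = 44,830 − 34,800 = 10,030 kg; Δv = 299×9.80665×ln(4.47) = 2932.2×1.4973 ≈ 4390 m/s.
Total Δv = 3402 + 4390 = 7792 m/s.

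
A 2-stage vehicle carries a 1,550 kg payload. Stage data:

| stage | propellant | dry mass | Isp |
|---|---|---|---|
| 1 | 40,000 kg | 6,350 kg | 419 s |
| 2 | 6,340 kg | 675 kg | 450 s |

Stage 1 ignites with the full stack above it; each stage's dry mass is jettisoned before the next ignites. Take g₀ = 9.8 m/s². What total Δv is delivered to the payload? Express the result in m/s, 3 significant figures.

Ignition mass of stage 1 = 40,000+6,350 + 6,340+675 + 1,550 = 54,915 kg.
Stage 1: m₀ = 54,915 kg, m_f = 54,915 − 40,000 = 14,915 kg; Δv = 419×9.8×ln(3.682) = 4106.2×1.3034 ≈ 5352 m/s.
Stage 2: m₀ = 8,565 kg, m_f = 8,565 − 6,340 = 2,225 kg; Δv = 450×9.8×ln(3.849) = 4410.0×1.3479 ≈ 5944 m/s.
Total Δv = 5352 + 5944 = 11296 m/s.

Δv ≈ 11300 m/s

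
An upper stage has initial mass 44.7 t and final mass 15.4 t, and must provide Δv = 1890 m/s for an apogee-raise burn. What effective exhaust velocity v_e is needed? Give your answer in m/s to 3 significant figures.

ln(m₀/m_f) = ln(44700/15400) = ln(2.903) = 1.0656.
Rocket equation: v_e = Δv / ln(m₀/m_f) = 1890 / 1.0656 = 1773.6 m/s.

v_e ≈ 1770 m/s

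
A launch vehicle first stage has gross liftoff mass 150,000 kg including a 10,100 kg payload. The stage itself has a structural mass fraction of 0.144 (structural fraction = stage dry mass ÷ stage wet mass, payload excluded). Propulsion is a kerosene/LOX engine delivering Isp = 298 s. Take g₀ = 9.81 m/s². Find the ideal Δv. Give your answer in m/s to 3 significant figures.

Stage wet mass = m₀ − payload = 150,000 − 10,100 = 139,900 kg.
Stage dry mass = ε × stage wet mass = 0.144 × 139,900 = 20,145.6 kg.
Burnout mass m_f = stage dry + payload = 20,145.6 + 10,100 = 30,245.6 kg.
v_e = Isp · g₀ = 298 × 9.81 = 2923.4 m/s.
Using Δv = v_e ln(m₀/m_f): Δv = v_e · ln(150,000/30,245.6) = 2923.4 × ln(4.959) = 2923.4 × 1.6013 ≈ 4681 m/s.

Δv ≈ 4680 m/s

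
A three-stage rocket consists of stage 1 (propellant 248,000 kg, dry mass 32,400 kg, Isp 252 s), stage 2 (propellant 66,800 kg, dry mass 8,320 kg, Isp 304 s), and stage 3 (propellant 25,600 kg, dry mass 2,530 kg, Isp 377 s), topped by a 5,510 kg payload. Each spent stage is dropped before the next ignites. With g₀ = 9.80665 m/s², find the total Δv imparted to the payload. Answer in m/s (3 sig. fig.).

Ignition mass of stage 1 = 248,000+32,400 + 66,800+8,320 + 25,600+2,530 + 5,510 = 389,160 kg.
Stage 1: m₀ = 389,160 kg, m_f = 389,160 − 248,000 = 141,160 kg; Δv = 252×9.80665×ln(2.757) = 2471.3×1.0141 ≈ 2506 m/s.
Stage 2: m₀ = 108,760 kg, m_f = 108,760 − 66,800 = 41,960 kg; Δv = 304×9.80665×ln(2.592) = 2981.2×0.9524 ≈ 2839 m/s.
Stage 3: m₀ = 33,640 kg, m_f = 33,640 − 25,600 = 8,040 kg; Δv = 377×9.80665×ln(4.184) = 3697.1×1.4313 ≈ 5292 m/s.
Total Δv = 2506 + 2839 + 5292 = 10637 m/s.

Δv ≈ 10600 m/s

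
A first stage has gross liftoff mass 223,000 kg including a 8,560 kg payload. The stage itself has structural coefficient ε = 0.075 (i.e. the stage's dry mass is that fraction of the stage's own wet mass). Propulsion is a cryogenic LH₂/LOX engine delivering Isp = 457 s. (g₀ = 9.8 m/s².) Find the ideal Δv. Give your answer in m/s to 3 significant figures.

Δv ≈ 9860 m/s

Stage wet mass = m₀ − payload = 223,000 − 8,560 = 214,440 kg.
Stage dry mass = ε × stage wet mass = 0.075 × 214,440 = 16,083 kg.
Burnout mass m_f = stage dry + payload = 16,083 + 8,560 = 24,643 kg.
v_e = Isp · g₀ = 457 × 9.8 = 4478.6 m/s.
Using Δv = v_e ln(m₀/m_f): Δv = v_e · ln(223,000/24,643) = 4478.6 × ln(9.049) = 4478.6 × 2.2027 ≈ 9865 m/s.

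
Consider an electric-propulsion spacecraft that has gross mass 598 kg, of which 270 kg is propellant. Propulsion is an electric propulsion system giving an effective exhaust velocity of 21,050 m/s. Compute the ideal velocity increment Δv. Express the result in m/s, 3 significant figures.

m_f = m₀ − m_prop = 598 − 270 = 328 kg.
From the ideal rocket equation, Δv = v_e · ln(m₀/m_f) = 21050.0 × ln(1.823) = 21050.0 × 0.6006 ≈ 12642.1 m/s.

Δv ≈ 12600 m/s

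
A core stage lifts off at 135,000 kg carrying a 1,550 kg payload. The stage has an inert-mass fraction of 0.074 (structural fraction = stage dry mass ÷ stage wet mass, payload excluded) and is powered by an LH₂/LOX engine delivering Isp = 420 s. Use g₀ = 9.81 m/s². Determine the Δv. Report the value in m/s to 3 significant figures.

Δv ≈ 10200 m/s

Stage wet mass = m₀ − payload = 135,000 − 1,550 = 133,450 kg.
Stage dry mass = ε × stage wet mass = 0.074 × 133,450 = 9,875.3 kg.
Burnout mass m_f = stage dry + payload = 9,875.3 + 1,550 = 11,425.3 kg.
v_e = Isp · g₀ = 420 × 9.81 = 4120.2 m/s.
By the Tsiolkovsky rocket equation, Δv = v_e · ln(135,000/11,425.3) = 4120.2 × ln(11.82) = 4120.2 × 2.4694 ≈ 10175 m/s.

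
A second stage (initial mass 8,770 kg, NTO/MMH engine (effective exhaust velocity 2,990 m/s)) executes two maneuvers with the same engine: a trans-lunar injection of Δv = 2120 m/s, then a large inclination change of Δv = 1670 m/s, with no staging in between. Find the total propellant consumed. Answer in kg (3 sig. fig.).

After the first burn: m = 8770 × exp(−2120/2990.0) = 8770 × 0.49212 = 4,315.89 kg.
After the second burn: m = 4,315.89 × exp(−1670/2990.0) = 4,315.89 × 0.57205 = 2,468.9 kg.
Total propellant = m₀ − m_final = 8770 − 2,468.9 = 6,301.1 kg.

total propellant consumed ≈ 6300 kg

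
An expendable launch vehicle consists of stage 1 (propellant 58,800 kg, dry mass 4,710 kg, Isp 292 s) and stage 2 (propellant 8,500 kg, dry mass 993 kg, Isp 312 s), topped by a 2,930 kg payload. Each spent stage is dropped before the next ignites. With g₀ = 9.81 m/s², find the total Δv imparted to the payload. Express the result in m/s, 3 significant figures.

Ignition mass of stage 1 = 58,800+4,710 + 8,500+993 + 2,930 = 75,933 kg.
Stage 1: m₀ = 75,933 kg, m_f = 75,933 − 58,800 = 17,133 kg; Δv = 292×9.81×ln(4.432) = 2864.5×1.4888 ≈ 4265 m/s.
Stage 2: m₀ = 12,423 kg, m_f = 12,423 − 8,500 = 3,923 kg; Δv = 312×9.81×ln(3.167) = 3060.7×1.1527 ≈ 3528 m/s.
Total Δv = 4265 + 3528 = 7793 m/s.

Δv ≈ 7790 m/s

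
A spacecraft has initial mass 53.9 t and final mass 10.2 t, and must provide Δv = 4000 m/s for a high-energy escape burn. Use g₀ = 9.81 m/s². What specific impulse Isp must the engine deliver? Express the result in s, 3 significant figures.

ln(m₀/m_f) = ln(53900/10200) = ln(5.284) = 1.6647.
Using Δv = v_e ln(m₀/m_f): v_e = Δv / ln(m₀/m_f) = 4000 / 1.6647 = 2402.8 m/s.
Isp = v_e / g₀ = 2402.8 / 9.81 = 244.9 s.

Isp ≈ 245 s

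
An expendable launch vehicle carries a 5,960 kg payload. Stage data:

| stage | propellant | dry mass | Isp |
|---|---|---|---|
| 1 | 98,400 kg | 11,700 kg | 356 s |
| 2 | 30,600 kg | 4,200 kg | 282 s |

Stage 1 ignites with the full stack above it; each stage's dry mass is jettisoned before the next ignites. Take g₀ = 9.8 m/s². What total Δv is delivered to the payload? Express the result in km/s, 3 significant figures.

Ignition mass of stage 1 = 98,400+11,700 + 30,600+4,200 + 5,960 = 150,860 kg.
Stage 1: m₀ = 150,860 kg, m_f = 150,860 − 98,400 = 52,460 kg; Δv = 356×9.8×ln(2.876) = 3488.8×1.0563 ≈ 3685 m/s.
Stage 2: m₀ = 40,760 kg, m_f = 40,760 − 30,600 = 10,160 kg; Δv = 282×9.8×ln(4.012) = 2763.6×1.3892 ≈ 3839 m/s.
Total Δv = 3685 + 3839 = 7524 m/s.

Δv ≈ 7.52 km/s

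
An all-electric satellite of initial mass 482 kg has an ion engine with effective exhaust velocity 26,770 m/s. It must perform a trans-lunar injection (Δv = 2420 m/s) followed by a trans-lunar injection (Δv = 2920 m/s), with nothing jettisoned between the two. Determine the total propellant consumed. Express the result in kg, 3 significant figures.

After the first burn: m = 482 × exp(−2420/26770.0) = 482 × 0.91357 = 440.341 kg.
After the second burn: m = 440.341 × exp(−2920/26770.0) = 440.341 × 0.89666 = 394.836 kg.
Total propellant = m₀ − m_final = 482 − 394.836 = 87.164 kg.

total propellant consumed ≈ 87.2 kg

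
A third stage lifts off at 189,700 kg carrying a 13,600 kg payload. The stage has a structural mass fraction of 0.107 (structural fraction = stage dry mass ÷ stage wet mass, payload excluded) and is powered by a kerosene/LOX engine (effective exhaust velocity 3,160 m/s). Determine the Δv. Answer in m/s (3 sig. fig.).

Δv ≈ 5580 m/s

Stage wet mass = m₀ − payload = 189,700 − 13,600 = 176,100 kg.
Stage dry mass = ε × stage wet mass = 0.107 × 176,100 = 18,842.7 kg.
Burnout mass m_f = stage dry + payload = 18,842.7 + 13,600 = 32,442.7 kg.
Using Δv = v_e ln(m₀/m_f): Δv = v_e · ln(189,700/32,442.7) = 3160.0 × ln(5.847) = 3160.0 × 1.7660 ≈ 5580 m/s.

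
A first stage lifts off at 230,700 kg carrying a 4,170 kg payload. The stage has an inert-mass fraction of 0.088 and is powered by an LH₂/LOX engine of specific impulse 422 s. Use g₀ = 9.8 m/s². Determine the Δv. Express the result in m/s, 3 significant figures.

Δv ≈ 9340 m/s

Stage wet mass = m₀ − payload = 230,700 − 4,170 = 226,530 kg.
Stage dry mass = ε × stage wet mass = 0.088 × 226,530 = 19,934.6 kg.
Burnout mass m_f = stage dry + payload = 19,934.6 + 4,170 = 24,104.6 kg.
v_e = Isp · g₀ = 422 × 9.8 = 4135.6 m/s.
Δv = v_e · ln(230,700/24,104.6) = 4135.6 × ln(9.571) = 4135.6 × 2.2587 ≈ 9341 m/s.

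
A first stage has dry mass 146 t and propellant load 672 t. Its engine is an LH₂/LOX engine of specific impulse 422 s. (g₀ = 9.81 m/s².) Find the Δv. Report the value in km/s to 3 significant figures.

Δv ≈ 7.13 km/s

v_e = Isp · g₀ = 422 × 9.81 = 4139.8 m/s.
m₀ = m_dry + m_prop = 146 + 672 = 818 t.
By the Tsiolkovsky rocket equation, Δv = v_e · ln(m₀/m_f) = 4139.8 × ln(5.603) = 4139.8 × 1.7233 ≈ 7134.0 m/s.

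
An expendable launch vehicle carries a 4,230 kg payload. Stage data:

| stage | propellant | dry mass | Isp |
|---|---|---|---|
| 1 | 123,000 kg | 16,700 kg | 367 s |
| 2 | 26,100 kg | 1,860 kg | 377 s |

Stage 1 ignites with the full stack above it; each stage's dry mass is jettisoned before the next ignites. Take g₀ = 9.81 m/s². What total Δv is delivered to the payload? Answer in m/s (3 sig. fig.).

Ignition mass of stage 1 = 123,000+16,700 + 26,100+1,860 + 4,230 = 171,890 kg.
Stage 1: m₀ = 171,890 kg, m_f = 171,890 − 123,000 = 48,890 kg; Δv = 367×9.81×ln(3.516) = 3600.3×1.2573 ≈ 4527 m/s.
Stage 2: m₀ = 32,190 kg, m_f = 32,190 − 26,100 = 6,090 kg; Δv = 377×9.81×ln(5.286) = 3698.4×1.6650 ≈ 6158 m/s.
Total Δv = 4527 + 6158 = 10685 m/s.

Δv ≈ 10700 m/s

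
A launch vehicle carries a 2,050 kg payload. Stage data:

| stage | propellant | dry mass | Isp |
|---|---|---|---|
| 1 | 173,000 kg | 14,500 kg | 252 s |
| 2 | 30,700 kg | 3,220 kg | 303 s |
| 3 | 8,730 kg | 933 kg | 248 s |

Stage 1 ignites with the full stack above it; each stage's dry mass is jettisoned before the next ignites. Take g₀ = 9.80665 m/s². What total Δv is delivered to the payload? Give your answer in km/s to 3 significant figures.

Ignition mass of stage 1 = 173,000+14,500 + 30,700+3,220 + 8,730+933 + 2,050 = 233,133 kg.
Stage 1: m₀ = 233,133 kg, m_f = 233,133 − 173,000 = 60,133 kg; Δv = 252×9.80665×ln(3.877) = 2471.3×1.3551 ≈ 3349 m/s.
Stage 2: m₀ = 45,633 kg, m_f = 45,633 − 30,700 = 14,933 kg; Δv = 303×9.80665×ln(3.056) = 2971.4×1.1171 ≈ 3319 m/s.
Stage 3: m₀ = 11,713 kg, m_f = 11,713 − 8,730 = 2,983 kg; Δv = 248×9.80665×ln(3.927) = 2432.0×1.3678 ≈ 3326 m/s.
Total Δv = 3349 + 3319 + 3326 = 9994 m/s.

Δv ≈ 9.99 km/s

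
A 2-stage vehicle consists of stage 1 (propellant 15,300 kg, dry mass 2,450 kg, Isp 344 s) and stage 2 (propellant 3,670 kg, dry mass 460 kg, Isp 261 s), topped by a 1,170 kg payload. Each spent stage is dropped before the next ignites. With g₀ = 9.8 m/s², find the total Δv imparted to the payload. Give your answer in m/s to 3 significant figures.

Δv ≈ 6690 m/s

Ignition mass of stage 1 = 15,300+2,450 + 3,670+460 + 1,170 = 23,050 kg.
Stage 1: m₀ = 23,050 kg, m_f = 23,050 − 15,300 = 7,750 kg; Δv = 344×9.8×ln(2.974) = 3371.2×1.0900 ≈ 3675 m/s.
Stage 2: m₀ = 5,300 kg, m_f = 5,300 − 3,670 = 1,630 kg; Δv = 261×9.8×ln(3.252) = 2557.8×1.1791 ≈ 3016 m/s.
Total Δv = 3675 + 3016 = 6691 m/s.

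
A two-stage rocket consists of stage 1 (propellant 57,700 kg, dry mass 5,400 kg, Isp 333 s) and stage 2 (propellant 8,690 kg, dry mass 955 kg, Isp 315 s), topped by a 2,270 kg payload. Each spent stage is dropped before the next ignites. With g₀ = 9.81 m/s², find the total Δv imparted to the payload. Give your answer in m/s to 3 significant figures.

Δv ≈ 8830 m/s

Ignition mass of stage 1 = 57,700+5,400 + 8,690+955 + 2,270 = 75,015 kg.
Stage 1: m₀ = 75,015 kg, m_f = 75,015 − 57,700 = 17,315 kg; Δv = 333×9.81×ln(4.332) = 3266.7×1.4661 ≈ 4789 m/s.
Stage 2: m₀ = 11,915 kg, m_f = 11,915 − 8,690 = 3,225 kg; Δv = 315×9.81×ln(3.695) = 3090.2×1.3069 ≈ 4038 m/s.
Total Δv = 4789 + 4038 = 8827 m/s.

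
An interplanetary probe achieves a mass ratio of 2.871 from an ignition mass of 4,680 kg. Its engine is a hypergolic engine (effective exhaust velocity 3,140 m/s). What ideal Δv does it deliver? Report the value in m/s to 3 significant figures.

Δv ≈ 3310 m/s

Δv = v_e · ln(2.871) = 3140.0 × 1.0547 ≈ 3311.6 m/s.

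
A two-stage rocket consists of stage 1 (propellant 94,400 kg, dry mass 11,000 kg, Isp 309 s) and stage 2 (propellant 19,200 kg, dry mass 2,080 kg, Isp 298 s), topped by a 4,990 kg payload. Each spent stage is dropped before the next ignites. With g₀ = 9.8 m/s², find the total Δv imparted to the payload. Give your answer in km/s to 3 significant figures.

Δv ≈ 7.66 km/s

Ignition mass of stage 1 = 94,400+11,000 + 19,200+2,080 + 4,990 = 131,670 kg.
Stage 1: m₀ = 131,670 kg, m_f = 131,670 − 94,400 = 37,270 kg; Δv = 309×9.8×ln(3.533) = 3028.2×1.2621 ≈ 3822 m/s.
Stage 2: m₀ = 26,270 kg, m_f = 26,270 − 19,200 = 7,070 kg; Δv = 298×9.8×ln(3.716) = 2920.4×1.3126 ≈ 3833 m/s.
Total Δv = 3822 + 3833 = 7655 m/s.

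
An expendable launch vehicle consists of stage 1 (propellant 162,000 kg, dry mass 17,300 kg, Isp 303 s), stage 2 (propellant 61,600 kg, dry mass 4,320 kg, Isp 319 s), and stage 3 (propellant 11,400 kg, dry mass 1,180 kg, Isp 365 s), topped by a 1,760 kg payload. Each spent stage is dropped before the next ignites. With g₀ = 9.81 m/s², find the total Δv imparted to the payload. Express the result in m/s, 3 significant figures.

Ignition mass of stage 1 = 162,000+17,300 + 61,600+4,320 + 11,400+1,180 + 1,760 = 259,560 kg.
Stage 1: m₀ = 259,560 kg, m_f = 259,560 − 162,000 = 97,560 kg; Δv = 303×9.81×ln(2.661) = 2972.4×0.9785 ≈ 2909 m/s.
Stage 2: m₀ = 80,260 kg, m_f = 80,260 − 61,600 = 18,660 kg; Δv = 319×9.81×ln(4.301) = 3129.4×1.4589 ≈ 4565 m/s.
Stage 3: m₀ = 14,340 kg, m_f = 14,340 − 11,400 = 2,940 kg; Δv = 365×9.81×ln(4.878) = 3580.7×1.5846 ≈ 5674 m/s.
Total Δv = 2909 + 4565 + 5674 = 13148 m/s.

Δv ≈ 13100 m/s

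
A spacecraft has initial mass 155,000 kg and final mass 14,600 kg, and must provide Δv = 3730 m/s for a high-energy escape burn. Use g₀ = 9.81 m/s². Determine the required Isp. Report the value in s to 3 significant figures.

ln(m₀/m_f) = ln(155000/14600) = ln(10.62) = 2.3624.
From the ideal rocket equation, v_e = Δv / ln(m₀/m_f) = 3730 / 2.3624 = 1578.9 m/s.
Isp = v_e / g₀ = 1578.9 / 9.81 = 160.9 s.

Isp ≈ 161 s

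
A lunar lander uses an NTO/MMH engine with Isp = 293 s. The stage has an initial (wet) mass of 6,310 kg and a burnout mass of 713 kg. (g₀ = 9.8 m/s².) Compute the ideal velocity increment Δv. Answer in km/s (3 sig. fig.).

v_e = Isp · g₀ = 293 × 9.8 = 2871.4 m/s.
Rocket equation: Δv = v_e · ln(m₀/m_f) = 2871.4 × ln(8.85) = 2871.4 × 2.1804 ≈ 6260.8 m/s.

Δv ≈ 6.26 km/s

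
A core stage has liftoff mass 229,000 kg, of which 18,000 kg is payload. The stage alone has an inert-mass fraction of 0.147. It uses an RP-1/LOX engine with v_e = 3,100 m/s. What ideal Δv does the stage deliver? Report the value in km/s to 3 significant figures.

Stage wet mass = m₀ − payload = 229,000 − 18,000 = 211,000 kg.
Stage dry mass = ε × stage wet mass = 0.147 × 211,000 = 31,017 kg.
Burnout mass m_f = stage dry + payload = 31,017 + 18,000 = 49,017 kg.
By the Tsiolkovsky rocket equation, Δv = v_e · ln(229,000/49,017) = 3100.0 × ln(4.672) = 3100.0 × 1.5416 ≈ 4779 m/s.

Δv ≈ 4.78 km/s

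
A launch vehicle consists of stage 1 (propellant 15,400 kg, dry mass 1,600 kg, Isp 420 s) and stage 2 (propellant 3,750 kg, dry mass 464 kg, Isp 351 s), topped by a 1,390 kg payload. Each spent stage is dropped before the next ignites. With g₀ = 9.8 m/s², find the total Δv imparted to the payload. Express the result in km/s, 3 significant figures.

Δv ≈ 8.51 km/s

Ignition mass of stage 1 = 15,400+1,600 + 3,750+464 + 1,390 = 22,604 kg.
Stage 1: m₀ = 22,604 kg, m_f = 22,604 − 15,400 = 7,204 kg; Δv = 420×9.8×ln(3.138) = 4116.0×1.1435 ≈ 4707 m/s.
Stage 2: m₀ = 5,604 kg, m_f = 5,604 − 3,750 = 1,854 kg; Δv = 351×9.8×ln(3.023) = 3439.8×1.1061 ≈ 3805 m/s.
Total Δv = 4707 + 3805 = 8512 m/s.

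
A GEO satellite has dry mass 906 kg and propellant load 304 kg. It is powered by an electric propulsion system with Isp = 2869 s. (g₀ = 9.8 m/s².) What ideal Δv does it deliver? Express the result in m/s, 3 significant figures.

v_e = Isp · g₀ = 2869 × 9.8 = 28116.2 m/s.
m₀ = m_dry + m_prop = 906 + 304 = 1,210 kg.
By the Tsiolkovsky rocket equation, Δv = v_e · ln(m₀/m_f) = 28116.2 × ln(1.336) = 28116.2 × 0.2893 ≈ 8135.0 m/s.

Δv ≈ 8140 m/s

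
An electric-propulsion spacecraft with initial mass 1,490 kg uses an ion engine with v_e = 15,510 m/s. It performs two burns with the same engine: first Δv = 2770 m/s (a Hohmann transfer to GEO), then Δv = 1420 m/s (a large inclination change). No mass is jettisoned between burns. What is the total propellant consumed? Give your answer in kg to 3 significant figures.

After the first burn: m = 1490 × exp(−2770/15510.0) = 1490 × 0.83645 = 1,246.31 kg.
After the second burn: m = 1,246.31 × exp(−1420/15510.0) = 1,246.31 × 0.91251 = 1,137.27 kg.
Total propellant = m₀ − m_final = 1490 − 1,137.27 = 352.73 kg.

total propellant consumed ≈ 353 kg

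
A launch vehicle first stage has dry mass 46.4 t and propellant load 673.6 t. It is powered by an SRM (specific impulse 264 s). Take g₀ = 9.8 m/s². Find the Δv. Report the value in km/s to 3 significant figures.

Δv ≈ 7.09 km/s

v_e = Isp · g₀ = 264 × 9.8 = 2587.2 m/s.
m₀ = m_dry + m_prop = 46.4 + 673.6 = 720 t.
Δv = v_e · ln(m₀/m_f) = 2587.2 × ln(15.52) = 2587.2 × 2.7420 ≈ 7094.0 m/s.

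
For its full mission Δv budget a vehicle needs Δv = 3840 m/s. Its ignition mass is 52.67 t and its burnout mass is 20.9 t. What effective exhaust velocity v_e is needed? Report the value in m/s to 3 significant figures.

v_e ≈ 4150 m/s

ln(m₀/m_f) = ln(52670/20900) = ln(2.52) = 0.9243.
Using Δv = v_e ln(m₀/m_f): v_e = Δv / ln(m₀/m_f) = 3840 / 0.9243 = 4154.5 m/s.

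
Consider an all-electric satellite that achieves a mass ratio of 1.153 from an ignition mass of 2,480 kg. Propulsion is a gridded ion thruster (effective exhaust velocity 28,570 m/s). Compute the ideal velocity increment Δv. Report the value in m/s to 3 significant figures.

Δv ≈ 4070 m/s

Δv = v_e · ln(1.153) = 28570.0 × 0.1424 ≈ 4067.4 m/s.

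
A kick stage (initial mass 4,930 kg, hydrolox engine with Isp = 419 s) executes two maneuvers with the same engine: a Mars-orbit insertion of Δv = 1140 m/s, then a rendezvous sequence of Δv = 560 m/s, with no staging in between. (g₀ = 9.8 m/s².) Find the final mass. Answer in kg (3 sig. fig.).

final mass ≈ 3260 kg

v_e = Isp · g₀ = 419 × 9.8 = 4106.2 m/s.
After the first burn: m = 4930 × exp(−1140/4106.2) = 4930 × 0.75758 = 3,734.87 kg.
After the second burn: m = 3,734.87 × exp(−560/4106.2) = 3,734.87 × 0.87251 = 3,258.71 kg.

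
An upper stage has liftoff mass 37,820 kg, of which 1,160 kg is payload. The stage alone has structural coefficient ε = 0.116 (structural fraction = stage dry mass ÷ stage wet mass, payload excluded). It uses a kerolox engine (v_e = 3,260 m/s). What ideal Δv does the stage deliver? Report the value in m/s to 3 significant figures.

Stage wet mass = m₀ − payload = 37,820 − 1,160 = 36,660 kg.
Stage dry mass = ε × stage wet mass = 0.116 × 36,660 = 4,252.56 kg.
Burnout mass m_f = stage dry + payload = 4,252.56 + 1,160 = 5,412.56 kg.
Rocket equation: Δv = v_e · ln(37,820/5,412.56) = 3260.0 × ln(6.987) = 3260.0 × 1.9441 ≈ 6338 m/s.

Δv ≈ 6340 m/s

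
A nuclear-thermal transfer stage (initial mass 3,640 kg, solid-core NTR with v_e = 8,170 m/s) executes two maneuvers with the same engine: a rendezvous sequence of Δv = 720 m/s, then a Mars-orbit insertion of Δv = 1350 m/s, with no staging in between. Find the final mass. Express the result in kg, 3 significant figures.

final mass ≈ 2830 kg

After the first burn: m = 3640 × exp(−720/8170.0) = 3640 × 0.91564 = 3,332.93 kg.
After the second burn: m = 3,332.93 × exp(−1350/8170.0) = 3,332.93 × 0.84769 = 2,825.29 kg.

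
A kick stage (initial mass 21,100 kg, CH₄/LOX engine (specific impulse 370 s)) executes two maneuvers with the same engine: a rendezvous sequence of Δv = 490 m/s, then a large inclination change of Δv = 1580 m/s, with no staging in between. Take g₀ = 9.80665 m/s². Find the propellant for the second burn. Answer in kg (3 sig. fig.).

propellant for the second burn ≈ 6510 kg

v_e = Isp · g₀ = 370 × 9.80665 = 3628.5 m/s.
After the first burn: m = 21100 × exp(−490/3628.5) = 21100 × 0.87368 = 18,434.6 kg.
After the second burn: m = 18,434.6 × exp(−1580/3628.5) = 18,434.6 × 0.64698 = 11,926.8 kg.
Second-burn propellant = 18,434.6 − 11,926.8 = 6,507.8 kg.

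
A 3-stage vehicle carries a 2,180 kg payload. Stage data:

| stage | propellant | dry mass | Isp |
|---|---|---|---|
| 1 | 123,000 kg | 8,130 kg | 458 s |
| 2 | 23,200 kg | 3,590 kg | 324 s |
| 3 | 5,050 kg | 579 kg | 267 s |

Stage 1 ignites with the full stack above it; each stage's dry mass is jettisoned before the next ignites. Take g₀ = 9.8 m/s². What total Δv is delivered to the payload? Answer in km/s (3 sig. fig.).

Δv ≈ 12.3 km/s

Ignition mass of stage 1 = 123,000+8,130 + 23,200+3,590 + 5,050+579 + 2,180 = 165,729 kg.
Stage 1: m₀ = 165,729 kg, m_f = 165,729 − 123,000 = 42,729 kg; Δv = 458×9.8×ln(3.879) = 4488.4×1.3555 ≈ 6084 m/s.
Stage 2: m₀ = 34,599 kg, m_f = 34,599 − 23,200 = 11,399 kg; Δv = 324×9.8×ln(3.035) = 3175.2×1.1103 ≈ 3525 m/s.
Stage 3: m₀ = 7,809 kg, m_f = 7,809 − 5,050 = 2,759 kg; Δv = 267×9.8×ln(2.83) = 2616.6×1.0404 ≈ 2722 m/s.
Total Δv = 6084 + 3525 + 2722 = 12331 m/s.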